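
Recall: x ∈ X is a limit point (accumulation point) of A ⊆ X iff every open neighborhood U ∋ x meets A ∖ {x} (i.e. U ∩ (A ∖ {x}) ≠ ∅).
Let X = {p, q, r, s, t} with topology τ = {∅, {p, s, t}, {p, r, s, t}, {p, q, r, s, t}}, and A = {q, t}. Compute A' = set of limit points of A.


A' = {p, q, r, s}

For each x ∈ X, list the open sets U ∈ τ with x ∈ U, then check whether U ∩ (A ∖ {x}) ≠ ∅ for every such U.
  x = p: opens ∋ x are {p, s, t}, {p, r, s, t}, {p, q, r, s, t}; each meets A ∖ {p}, so x IS a limit point.
  x = q: opens ∋ x are {p, q, r, s, t}; each meets A ∖ {q}, so x IS a limit point.
  x = r: opens ∋ x are {p, r, s, t}, {p, q, r, s, t}; each meets A ∖ {r}, so x IS a limit point.
  x = s: opens ∋ x are {p, s, t}, {p, r, s, t}, {p, q, r, s, t}; each meets A ∖ {s}, so x IS a limit point.
  x = t: open {p, s, t} ∋ x has {p, s, t} ∩ (A ∖ {t}) = ∅, so x is NOT a limit point.
Collecting: A' = {p, q, r, s}.


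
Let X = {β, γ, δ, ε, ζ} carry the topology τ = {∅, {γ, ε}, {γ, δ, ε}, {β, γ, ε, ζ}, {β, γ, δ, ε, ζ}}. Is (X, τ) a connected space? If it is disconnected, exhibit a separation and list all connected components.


(X, τ) is connected.

Find clopen sets (U ∈ τ with X ∖ U ∈ τ):
  U = ∅, X ∖ U = {β, γ, δ, ε, ζ} — both open, so U is clopen.
  U = {β, γ, δ, ε, ζ}, X ∖ U = ∅ — both open, so U is clopen.
Only trivial clopens (∅ and X) exist, so (X, τ) is connected.
Compute connected components by grouping points that agree on all clopens:
  component: {β, γ, δ, ε, ζ}


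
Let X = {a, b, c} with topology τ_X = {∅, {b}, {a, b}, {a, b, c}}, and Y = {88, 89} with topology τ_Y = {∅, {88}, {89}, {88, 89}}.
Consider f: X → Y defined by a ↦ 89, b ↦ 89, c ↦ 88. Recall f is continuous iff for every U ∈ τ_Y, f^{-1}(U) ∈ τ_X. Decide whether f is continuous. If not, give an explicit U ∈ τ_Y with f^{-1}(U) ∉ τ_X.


f is NOT continuous.

Compute f^{-1}(U) for each U ∈ τ_Y:
  U = ∅: f^{-1}(U) = ∅ ∈ τ_X ✓.
  U = {88}: f^{-1}(U) = {c} ∉ τ_X ✗.
  U = {89}: f^{-1}(U) = {a, b} ∈ τ_X ✓.
  U = {88, 89}: f^{-1}(U) = {a, b, c} ∈ τ_X ✓.
Found U = {88} with f^{-1}(U) = {c} not in τ_X. Therefore f is NOT continuous.


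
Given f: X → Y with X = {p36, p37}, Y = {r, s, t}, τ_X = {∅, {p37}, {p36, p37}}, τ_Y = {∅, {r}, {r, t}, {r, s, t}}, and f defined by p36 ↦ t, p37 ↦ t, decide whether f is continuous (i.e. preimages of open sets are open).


f IS continuous.

Compute f^{-1}(U) for each U ∈ τ_Y:
  U = ∅: f^{-1}(U) = ∅ ∈ τ_X ✓.
  U = {r}: f^{-1}(U) = ∅ ∈ τ_X ✓.
  U = {r, t}: f^{-1}(U) = {p36, p37} ∈ τ_X ✓.
  U = {r, s, t}: f^{-1}(U) = {p36, p37} ∈ τ_X ✓.
Every preimage lies in τ_X, so f IS continuous.


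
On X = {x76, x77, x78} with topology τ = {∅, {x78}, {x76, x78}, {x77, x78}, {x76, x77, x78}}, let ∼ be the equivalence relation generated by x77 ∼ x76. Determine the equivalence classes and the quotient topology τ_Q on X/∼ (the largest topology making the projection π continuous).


X/∼ = {[x76=x77], [x78]}; |τ_Q| = 3.

Equivalence classes: [x76=x77], [x78].
Quotient map π: X → X/∼ sends x76 ↦ [x76=x77], x77 ↦ [x76=x77], x78 ↦ [x78].
For each subset V ⊆ X/∼, compute π^{-1}(V) ⊆ X and check whether π^{-1}(V) ∈ τ. V is open in τ_Q iff π^{-1}(V) ∈ τ.
  V = {}: π^{-1}(V) = ∅ ∈ τ ✓.
  V = {[x76=x77]}: π^{-1}(V) = {x76, x77} ∉ τ ✗.
  V = {[x78]}: π^{-1}(V) = {x78} ∈ τ ✓.
  V = {[x76=x77], [x78]}: π^{-1}(V) = {x76, x77, x78} ∈ τ ✓.
Open sets in the quotient: τ_Q = {{}, {[x78]}, {[x76=x77], [x78]}} (3 elements).


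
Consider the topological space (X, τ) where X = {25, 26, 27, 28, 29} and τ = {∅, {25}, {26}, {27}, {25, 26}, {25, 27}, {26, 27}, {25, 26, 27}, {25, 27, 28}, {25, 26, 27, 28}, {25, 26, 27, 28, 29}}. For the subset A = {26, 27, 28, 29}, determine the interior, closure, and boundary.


int(A) = {26, 27}, cl(A) = {26, 27, 28, 29}, ∂A = {28, 29}.

Closed sets in (X, τ) are complements of opens:
  closed(X, τ) = {∅, {29}, {26, 29}, {28, 29}, {25, 28, 29}, {26, 28, 29}, {27, 28, 29}, {25, 26, 28, 29}, {25, 27, 28, 29}, {26, 27, 28, 29}, {25, 26, 27, 28, 29}}.
int(A) = ⋃ {U ∈ τ : U ⊆ A}. Opens contained in A: ∅, {26}, {27}, {26, 27}.
Taking the union of these: int(A) = {26, 27}.
cl(A) = ⋂ {C closed : A ⊆ C}. Closed sets containing A: {26, 27, 28, 29}, {25, 26, 27, 28, 29}.
Intersecting these: cl(A) = {26, 27, 28, 29}.
∂A = cl(A) ∖ int(A) = {26, 27, 28, 29} ∖ {26, 27} = {28, 29}.


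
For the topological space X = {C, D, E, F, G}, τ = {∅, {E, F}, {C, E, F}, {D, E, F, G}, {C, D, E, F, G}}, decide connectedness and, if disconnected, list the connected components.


(X, τ) is connected.

Find clopen sets (U ∈ τ with X ∖ U ∈ τ):
  U = ∅, X ∖ U = {C, D, E, F, G} — both open, so U is clopen.
  U = {C, D, E, F, G}, X ∖ U = ∅ — both open, so U is clopen.
Only trivial clopens (∅ and X) exist, so (X, τ) is connected.
Compute connected components by grouping points that agree on all clopens:
  component: {C, D, E, F, G}


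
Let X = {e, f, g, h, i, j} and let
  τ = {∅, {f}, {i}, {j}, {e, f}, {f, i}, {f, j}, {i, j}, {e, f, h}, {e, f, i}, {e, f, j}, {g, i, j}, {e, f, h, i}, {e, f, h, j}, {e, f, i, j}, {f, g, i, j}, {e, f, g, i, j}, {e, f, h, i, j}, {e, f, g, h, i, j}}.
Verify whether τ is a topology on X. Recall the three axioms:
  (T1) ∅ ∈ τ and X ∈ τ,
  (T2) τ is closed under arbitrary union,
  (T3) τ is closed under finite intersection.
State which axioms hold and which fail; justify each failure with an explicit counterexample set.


τ is NOT a topology on X.

Axiom (T1): ∅ ∈ τ? Yes; X ∈ τ? Yes.
Axiom (T2/T3): check pairwise unions and intersections of members of τ.
Counterexample for (T2): {f} ∪ {i, j} = {f, i, j} ∉ τ. Therefore τ is NOT a topology.


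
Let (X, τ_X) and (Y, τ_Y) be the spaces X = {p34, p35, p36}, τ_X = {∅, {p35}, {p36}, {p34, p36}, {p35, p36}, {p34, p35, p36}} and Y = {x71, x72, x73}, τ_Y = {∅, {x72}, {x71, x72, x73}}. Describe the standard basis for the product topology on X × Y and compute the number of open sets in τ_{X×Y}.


Basis B = {∅ × ∅, {p35} × {x72}, {p36} × {x72}, {p34, p36} × {x72}, {p35, p36} × {x72}, {p34, p35, p36} × {x72}, {p35} × {x71, x72, x73}, {p36} × {x71, x72, x73}, {p34, p36} × {x71, x72, x73}, {p35, p36} × {x71, x72, x73}, {p34, p35, p36} × {x71, x72, x73}}; |τ_{X×Y}| = 18.

Enumerate products U × V with U ∈ τ_X, V ∈ τ_Y (deduplicated):
  ∅ × ∅ = {} (∅)
  {p35} × {x72} = {(p35,x72)}
  {p36} × {x72} = {(p36,x72)}
  {p34, p36} × {x72} = {(p34,x72), (p36,x72)}
  {p35, p36} × {x72} = {(p35,x72), (p36,x72)}
  {p34, p35, p36} × {x72} = {(p34,x72), (p35,x72), (p36,x72)}
  {p35} × {x71, x72, x73} = {(p35,x71), (p35,x72), (p35,x73)}
  {p36} × {x71, x72, x73} = {(p36,x71), (p36,x72), (p36,x73)}
  {p34, p36} × {x71, x72, x73} = {(p34,x71), (p34,x72), (p34,x73), (p36,x71), (p36,x72), (p36,x73)}
  {p35, p36} × {x71, x72, x73} = {(p35,x71), (p35,x72), (p35,x73), (p36,x71), (p36,x72), (p36,x73)}
  {p34, p35, p36} × {x71, x72, x73} = {(p34,x71), (p34,x72), (p34,x73), (p35,x71), (p35,x72), (p35,x73), (p36,x71), (p36,x72), (p36,x73)}
These 11 distinct sets form the basis B.
Close under arbitrary unions to get τ_{X×Y}; counting gives |τ_{X×Y}| = 18.


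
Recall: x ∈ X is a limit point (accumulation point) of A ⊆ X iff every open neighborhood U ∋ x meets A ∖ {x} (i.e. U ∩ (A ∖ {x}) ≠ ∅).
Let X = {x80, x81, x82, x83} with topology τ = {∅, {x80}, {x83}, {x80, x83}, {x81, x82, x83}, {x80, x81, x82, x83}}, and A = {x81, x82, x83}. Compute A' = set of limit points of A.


A' = {x81, x82}

For each x ∈ X, list the open sets U ∈ τ with x ∈ U, then check whether U ∩ (A ∖ {x}) ≠ ∅ for every such U.
  x = x80: open {x80} ∋ x has {x80} ∩ (A ∖ {x80}) = ∅, so x is NOT a limit point.
  x = x81: opens ∋ x are {x81, x82, x83}, {x80, x81, x82, x83}; each meets A ∖ {x81}, so x IS a limit point.
  x = x82: opens ∋ x are {x81, x82, x83}, {x80, x81, x82, x83}; each meets A ∖ {x82}, so x IS a limit point.
  x = x83: open {x83} ∋ x has {x83} ∩ (A ∖ {x83}) = ∅, so x is NOT a limit point.
Collecting: A' = {x81, x82}.


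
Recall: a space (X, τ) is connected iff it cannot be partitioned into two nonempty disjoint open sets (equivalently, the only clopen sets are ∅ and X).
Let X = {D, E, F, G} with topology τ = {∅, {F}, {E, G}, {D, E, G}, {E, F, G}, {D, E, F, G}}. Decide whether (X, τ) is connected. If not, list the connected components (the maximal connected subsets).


(X, τ) is disconnected; components = [{F}, {D, E, G}].

Find clopen sets (U ∈ τ with X ∖ U ∈ τ):
  U = ∅, X ∖ U = {D, E, F, G} — both open, so U is clopen.
  U = {F}, X ∖ U = {D, E, G} — both open, so U is clopen.
  U = {D, E, G}, X ∖ U = {F} — both open, so U is clopen.
  U = {D, E, F, G}, X ∖ U = ∅ — both open, so U is clopen.
Nontrivial clopen(s) exist: e.g. {F}. So (X, τ) is disconnected.
Compute connected components by grouping points that agree on all clopens:
  component: {F}
  component: {D, E, G}


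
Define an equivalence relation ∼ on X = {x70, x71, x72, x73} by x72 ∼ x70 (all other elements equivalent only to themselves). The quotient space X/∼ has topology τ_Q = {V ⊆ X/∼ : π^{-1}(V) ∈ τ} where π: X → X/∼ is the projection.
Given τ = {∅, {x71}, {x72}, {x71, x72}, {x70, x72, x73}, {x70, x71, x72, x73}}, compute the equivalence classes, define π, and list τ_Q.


X/∼ = {[x70=x72], [x71], [x73]}; |τ_Q| = 4.

Equivalence classes: [x70=x72], [x71], [x73].
Quotient map π: X → X/∼ sends x70 ↦ [x70=x72], x71 ↦ [x71], x72 ↦ [x70=x72], x73 ↦ [x73].
For each subset V ⊆ X/∼, compute π^{-1}(V) ⊆ X and check whether π^{-1}(V) ∈ τ. V is open in τ_Q iff π^{-1}(V) ∈ τ.
  V = {}: π^{-1}(V) = ∅ ∈ τ ✓.
  V = {[x70=x72]}: π^{-1}(V) = {x70, x72} ∉ τ ✗.
  V = {[x71]}: π^{-1}(V) = {x71} ∈ τ ✓.
  V = {[x70=x72], [x71]}: π^{-1}(V) = {x70, x71, x72} ∉ τ ✗.
  V = {[x73]}: π^{-1}(V) = {x73} ∉ τ ✗.
  V = {[x70=x72], [x73]}: π^{-1}(V) = {x70, x72, x73} ∈ τ ✓.
  V = {[x71], [x73]}: π^{-1}(V) = {x71, x73} ∉ τ ✗.
  V = {[x70=x72], [x71], [x73]}: π^{-1}(V) = {x70, x71, x72, x73} ∈ τ ✓.
Open sets in the quotient: τ_Q = {{}, {[x71]}, {[x70=x72], [x73]}, {[x70=x72], [x71], [x73]}} (4 elements).


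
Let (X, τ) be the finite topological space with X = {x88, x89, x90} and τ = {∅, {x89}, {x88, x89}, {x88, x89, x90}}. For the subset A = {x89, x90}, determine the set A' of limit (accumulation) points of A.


A' = {x88, x90}

For each x ∈ X, list the open sets U ∈ τ with x ∈ U, then check whether U ∩ (A ∖ {x}) ≠ ∅ for every such U.
  x = x88: opens ∋ x are {x88, x89}, {x88, x89, x90}; each meets A ∖ {x88}, so x IS a limit point.
  x = x89: open {x89} ∋ x has {x89} ∩ (A ∖ {x89}) = ∅, so x is NOT a limit point.
  x = x90: opens ∋ x are {x88, x89, x90}; each meets A ∖ {x90}, so x IS a limit point.
Collecting: A' = {x88, x90}.


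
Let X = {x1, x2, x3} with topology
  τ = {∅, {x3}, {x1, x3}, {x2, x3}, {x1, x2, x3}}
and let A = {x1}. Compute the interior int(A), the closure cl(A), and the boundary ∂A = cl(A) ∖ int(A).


int(A) = ∅, cl(A) = {x1}, ∂A = {x1}.

Closed sets in (X, τ) are complements of opens:
  closed(X, τ) = {∅, {x1}, {x2}, {x1, x2}, {x1, x2, x3}}.
int(A) = ⋃ {U ∈ τ : U ⊆ A}. Opens contained in A: ∅.
Taking the union of these: int(A) = ∅.
cl(A) = ⋂ {C closed : A ⊆ C}. Closed sets containing A: {x1}, {x1, x2}, {x1, x2, x3}.
Intersecting these: cl(A) = {x1}.
∂A = cl(A) ∖ int(A) = {x1} ∖ ∅ = {x1}.


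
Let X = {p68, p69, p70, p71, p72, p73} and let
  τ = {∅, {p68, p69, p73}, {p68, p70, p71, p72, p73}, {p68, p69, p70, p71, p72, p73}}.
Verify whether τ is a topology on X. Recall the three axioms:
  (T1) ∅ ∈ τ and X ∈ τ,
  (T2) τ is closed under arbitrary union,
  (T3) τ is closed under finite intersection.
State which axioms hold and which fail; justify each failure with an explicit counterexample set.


τ is NOT a topology on X.

Axiom (T1): ∅ ∈ τ? Yes; X ∈ τ? Yes.
Axiom (T2/T3): check pairwise unions and intersections of members of τ.
Counterexample for (T3): {p68, p69, p73} ∩ {p68, p70, p71, p72, p73} = {p68, p73} ∉ τ. Therefore τ is NOT a topology.


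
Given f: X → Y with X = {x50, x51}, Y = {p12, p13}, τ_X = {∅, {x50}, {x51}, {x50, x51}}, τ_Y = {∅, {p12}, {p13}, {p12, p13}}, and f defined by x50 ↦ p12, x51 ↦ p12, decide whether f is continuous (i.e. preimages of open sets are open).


f IS continuous.

Compute f^{-1}(U) for each U ∈ τ_Y:
  U = ∅: f^{-1}(U) = ∅ ∈ τ_X ✓.
  U = {p12}: f^{-1}(U) = {x50, x51} ∈ τ_X ✓.
  U = {p13}: f^{-1}(U) = ∅ ∈ τ_X ✓.
  U = {p12, p13}: f^{-1}(U) = {x50, x51} ∈ τ_X ✓.
Every preimage lies in τ_X, so f IS continuous.


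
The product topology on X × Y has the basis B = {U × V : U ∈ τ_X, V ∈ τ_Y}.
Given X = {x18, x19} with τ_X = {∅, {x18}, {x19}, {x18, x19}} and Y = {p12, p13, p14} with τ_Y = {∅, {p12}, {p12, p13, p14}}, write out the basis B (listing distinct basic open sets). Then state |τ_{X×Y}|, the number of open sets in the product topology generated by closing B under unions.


Basis B = {∅ × ∅, {x18} × {p12}, {x19} × {p12}, {x18, x19} × {p12}, {x18} × {p12, p13, p14}, {x19} × {p12, p13, p14}, {x18, x19} × {p12, p13, p14}}; |τ_{X×Y}| = 9.

Enumerate products U × V with U ∈ τ_X, V ∈ τ_Y (deduplicated):
  ∅ × ∅ = {} (∅)
  {x18} × {p12} = {(x18,p12)}
  {x19} × {p12} = {(x19,p12)}
  {x18, x19} × {p12} = {(x18,p12), (x19,p12)}
  {x18} × {p12, p13, p14} = {(x18,p12), (x18,p13), (x18,p14)}
  {x19} × {p12, p13, p14} = {(x19,p12), (x19,p13), (x19,p14)}
  {x18, x19} × {p12, p13, p14} = {(x18,p12), (x18,p13), (x18,p14), (x19,p12), (x19,p13), (x19,p14)}
These 7 distinct sets form the basis B.
Close under arbitrary unions to get τ_{X×Y}; counting gives |τ_{X×Y}| = 9.


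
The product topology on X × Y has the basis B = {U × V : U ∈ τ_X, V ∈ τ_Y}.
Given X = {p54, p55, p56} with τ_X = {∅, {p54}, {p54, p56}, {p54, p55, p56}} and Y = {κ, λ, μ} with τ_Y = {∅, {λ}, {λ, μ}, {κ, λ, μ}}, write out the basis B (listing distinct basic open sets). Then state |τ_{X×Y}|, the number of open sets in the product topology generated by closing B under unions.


Basis B = {∅ × ∅, {p54} × {λ}, {p54} × {λ, μ}, {p54, p56} × {λ}, {p54} × {κ, λ, μ}, {p54, p55, p56} × {λ}, {p54, p56} × {λ, μ}, {p54, p56} × {κ, λ, μ}, {p54, p55, p56} × {λ, μ}, {p54, p55, p56} × {κ, λ, μ}}; |τ_{X×Y}| = 20.

Enumerate products U × V with U ∈ τ_X, V ∈ τ_Y (deduplicated):
  ∅ × ∅ = {} (∅)
  {p54} × {λ} = {(p54,λ)}
  {p54} × {λ, μ} = {(p54,λ), (p54,μ)}
  {p54, p56} × {λ} = {(p54,λ), (p56,λ)}
  {p54} × {κ, λ, μ} = {(p54,κ), (p54,λ), (p54,μ)}
  {p54, p55, p56} × {λ} = {(p54,λ), (p55,λ), (p56,λ)}
  {p54, p56} × {λ, μ} = {(p54,λ), (p54,μ), (p56,λ), (p56,μ)}
  {p54, p56} × {κ, λ, μ} = {(p54,κ), (p54,λ), (p54,μ), (p56,κ), (p56,λ), (p56,μ)}
  {p54, p55, p56} × {λ, μ} = {(p54,λ), (p54,μ), (p55,λ), (p55,μ), (p56,λ), (p56,μ)}
  {p54, p55, p56} × {κ, λ, μ} = {(p54,κ), (p54,λ), (p54,μ), (p55,κ), (p55,λ), (p55,μ), (p56,κ), (p56,λ), (p56,μ)}
These 10 distinct sets form the basis B.
Close under arbitrary unions to get τ_{X×Y}; counting gives |τ_{X×Y}| = 20.


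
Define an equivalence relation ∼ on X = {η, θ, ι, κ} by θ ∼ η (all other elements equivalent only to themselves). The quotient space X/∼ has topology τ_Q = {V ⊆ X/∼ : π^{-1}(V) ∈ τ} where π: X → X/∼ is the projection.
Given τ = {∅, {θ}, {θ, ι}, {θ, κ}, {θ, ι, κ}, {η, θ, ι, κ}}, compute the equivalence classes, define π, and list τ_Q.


X/∼ = {[η=θ], [ι], [κ]}; |τ_Q| = 2.

Equivalence classes: [η=θ], [ι], [κ].
Quotient map π: X → X/∼ sends η ↦ [η=θ], θ ↦ [η=θ], ι ↦ [ι], κ ↦ [κ].
For each subset V ⊆ X/∼, compute π^{-1}(V) ⊆ X and check whether π^{-1}(V) ∈ τ. V is open in τ_Q iff π^{-1}(V) ∈ τ.
  V = {}: π^{-1}(V) = ∅ ∈ τ ✓.
  V = {[η=θ]}: π^{-1}(V) = {η, θ} ∉ τ ✗.
  V = {[ι]}: π^{-1}(V) = {ι} ∉ τ ✗.
  V = {[η=θ], [ι]}: π^{-1}(V) = {η, θ, ι} ∉ τ ✗.
  V = {[κ]}: π^{-1}(V) = {κ} ∉ τ ✗.
  V = {[η=θ], [κ]}: π^{-1}(V) = {η, θ, κ} ∉ τ ✗.
  V = {[ι], [κ]}: π^{-1}(V) = {ι, κ} ∉ τ ✗.
  V = {[η=θ], [ι], [κ]}: π^{-1}(V) = {η, θ, ι, κ} ∈ τ ✓.
Open sets in the quotient: τ_Q = {{}, {[η=θ], [ι], [κ]}} (2 elements).


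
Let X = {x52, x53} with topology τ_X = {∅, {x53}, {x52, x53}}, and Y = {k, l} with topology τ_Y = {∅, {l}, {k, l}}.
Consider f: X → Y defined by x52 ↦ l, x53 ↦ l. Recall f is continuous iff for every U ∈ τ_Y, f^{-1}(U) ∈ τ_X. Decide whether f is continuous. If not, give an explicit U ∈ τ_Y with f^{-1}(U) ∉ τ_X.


f IS continuous.

Compute f^{-1}(U) for each U ∈ τ_Y:
  U = ∅: f^{-1}(U) = ∅ ∈ τ_X ✓.
  U = {l}: f^{-1}(U) = {x52, x53} ∈ τ_X ✓.
  U = {k, l}: f^{-1}(U) = {x52, x53} ∈ τ_X ✓.
Every preimage lies in τ_X, so f IS continuous.


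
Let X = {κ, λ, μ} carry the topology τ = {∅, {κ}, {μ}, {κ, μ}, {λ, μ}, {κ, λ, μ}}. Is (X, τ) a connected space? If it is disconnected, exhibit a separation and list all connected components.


(X, τ) is disconnected; components = [{κ}, {λ, μ}].

Find clopen sets (U ∈ τ with X ∖ U ∈ τ):
  U = ∅, X ∖ U = {κ, λ, μ} — both open, so U is clopen.
  U = {κ}, X ∖ U = {λ, μ} — both open, so U is clopen.
  U = {λ, μ}, X ∖ U = {κ} — both open, so U is clopen.
  U = {κ, λ, μ}, X ∖ U = ∅ — both open, so U is clopen.
Nontrivial clopen(s) exist: e.g. {κ}. So (X, τ) is disconnected.
Compute connected components by grouping points that agree on all clopens:
  component: {κ}
  component: {λ, μ}


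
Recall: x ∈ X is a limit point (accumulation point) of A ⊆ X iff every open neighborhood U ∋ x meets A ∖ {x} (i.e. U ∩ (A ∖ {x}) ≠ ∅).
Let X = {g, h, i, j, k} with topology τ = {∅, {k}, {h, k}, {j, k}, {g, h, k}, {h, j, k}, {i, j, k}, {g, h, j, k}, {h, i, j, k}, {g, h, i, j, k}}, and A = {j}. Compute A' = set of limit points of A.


A' = {i}

For each x ∈ X, list the open sets U ∈ τ with x ∈ U, then check whether U ∩ (A ∖ {x}) ≠ ∅ for every such U.
  x = g: open {g, h, k} ∋ x has {g, h, k} ∩ (A ∖ {g}) = ∅, so x is NOT a limit point.
  x = h: open {h, k} ∋ x has {h, k} ∩ (A ∖ {h}) = ∅, so x is NOT a limit point.
  x = i: opens ∋ x are {i, j, k}, {h, i, j, k}, {g, h, i, j, k}; each meets A ∖ {i}, so x IS a limit point.
  x = j: open {j, k} ∋ x has {j, k} ∩ (A ∖ {j}) = ∅, so x is NOT a limit point.
  x = k: open {k} ∋ x has {k} ∩ (A ∖ {k}) = ∅, so x is NOT a limit point.
Collecting: A' = {i}.


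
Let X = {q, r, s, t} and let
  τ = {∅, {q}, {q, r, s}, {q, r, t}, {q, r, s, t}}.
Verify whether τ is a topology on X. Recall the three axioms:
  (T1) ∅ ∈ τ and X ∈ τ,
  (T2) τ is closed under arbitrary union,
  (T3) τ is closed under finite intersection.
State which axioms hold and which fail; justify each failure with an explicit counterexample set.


τ is NOT a topology on X.

Axiom (T1): ∅ ∈ τ? Yes; X ∈ τ? Yes.
Axiom (T2/T3): check pairwise unions and intersections of members of τ.
Counterexample for (T3): {q, r, s} ∩ {q, r, t} = {q, r} ∉ τ. Therefore τ is NOT a topology.


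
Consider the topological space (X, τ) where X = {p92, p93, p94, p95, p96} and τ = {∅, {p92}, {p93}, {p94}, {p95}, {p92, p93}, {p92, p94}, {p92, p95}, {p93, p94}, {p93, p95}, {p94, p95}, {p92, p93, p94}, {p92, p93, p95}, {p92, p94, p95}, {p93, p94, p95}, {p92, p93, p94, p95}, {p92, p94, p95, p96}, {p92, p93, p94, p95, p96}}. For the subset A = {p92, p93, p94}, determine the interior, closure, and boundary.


int(A) = {p92, p93, p94}, cl(A) = {p92, p93, p94, p96}, ∂A = {p96}.

Closed sets in (X, τ) are complements of opens:
  closed(X, τ) = {∅, {p93}, {p96}, {p92, p96}, {p93, p96}, {p94, p96}, {p95, p96}, {p92, p93, p96}, {p92, p94, p96}, {p92, p95, p96}, {p93, p94, p96}, {p93, p95, p96}, {p94, p95, p96}, {p92, p93, p94, p96}, {p92, p93, p95, p96}, {p92, p94, p95, p96}, {p93, p94, p95, p96}, {p92, p93, p94, p95, p96}}.
int(A) = ⋃ {U ∈ τ : U ⊆ A}. Opens contained in A: ∅, {p92}, {p93}, {p94}, {p92, p93}, {p92, p94}, {p93, p94}, {p92, p93, p94}.
Taking the union of these: int(A) = {p92, p93, p94}.
cl(A) = ⋂ {C closed : A ⊆ C}. Closed sets containing A: {p92, p93, p94, p96}, {p92, p93, p94, p95, p96}.
Intersecting these: cl(A) = {p92, p93, p94, p96}.
∂A = cl(A) ∖ int(A) = {p92, p93, p94, p96} ∖ {p92, p93, p94} = {p96}.


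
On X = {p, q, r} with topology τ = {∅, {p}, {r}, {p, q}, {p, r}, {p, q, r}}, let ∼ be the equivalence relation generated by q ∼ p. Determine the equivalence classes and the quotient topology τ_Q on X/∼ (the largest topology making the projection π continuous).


X/∼ = {[p=q], [r]}; |τ_Q| = 4.

Equivalence classes: [p=q], [r].
Quotient map π: X → X/∼ sends p ↦ [p=q], q ↦ [p=q], r ↦ [r].
For each subset V ⊆ X/∼, compute π^{-1}(V) ⊆ X and check whether π^{-1}(V) ∈ τ. V is open in τ_Q iff π^{-1}(V) ∈ τ.
  V = {}: π^{-1}(V) = ∅ ∈ τ ✓.
  V = {[p=q]}: π^{-1}(V) = {p, q} ∈ τ ✓.
  V = {[r]}: π^{-1}(V) = {r} ∈ τ ✓.
  V = {[p=q], [r]}: π^{-1}(V) = {p, q, r} ∈ τ ✓.
Open sets in the quotient: τ_Q = {{}, {[p=q]}, {[r]}, {[p=q], [r]}} (4 elements).


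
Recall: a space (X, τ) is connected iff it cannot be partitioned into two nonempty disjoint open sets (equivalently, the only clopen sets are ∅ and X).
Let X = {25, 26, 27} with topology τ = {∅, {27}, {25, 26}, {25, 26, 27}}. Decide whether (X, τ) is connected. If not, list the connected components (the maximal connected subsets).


(X, τ) is disconnected; components = [{27}, {25, 26}].

Find clopen sets (U ∈ τ with X ∖ U ∈ τ):
  U = ∅, X ∖ U = {25, 26, 27} — both open, so U is clopen.
  U = {27}, X ∖ U = {25, 26} — both open, so U is clopen.
  U = {25, 26}, X ∖ U = {27} — both open, so U is clopen.
  U = {25, 26, 27}, X ∖ U = ∅ — both open, so U is clopen.
Nontrivial clopen(s) exist: e.g. {27}. So (X, τ) is disconnected.
Compute connected components by grouping points that agree on all clopens:
  component: {27}
  component: {25, 26}


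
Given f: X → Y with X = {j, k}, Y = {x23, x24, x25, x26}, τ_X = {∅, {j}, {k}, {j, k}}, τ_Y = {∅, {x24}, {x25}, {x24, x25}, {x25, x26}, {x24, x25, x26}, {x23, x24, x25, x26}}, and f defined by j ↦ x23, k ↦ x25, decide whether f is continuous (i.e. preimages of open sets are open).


f IS continuous.

Compute f^{-1}(U) for each U ∈ τ_Y:
  U = ∅: f^{-1}(U) = ∅ ∈ τ_X ✓.
  U = {x24}: f^{-1}(U) = ∅ ∈ τ_X ✓.
  U = {x25}: f^{-1}(U) = {k} ∈ τ_X ✓.
  U = {x24, x25}: f^{-1}(U) = {k} ∈ τ_X ✓.
  U = {x25, x26}: f^{-1}(U) = {k} ∈ τ_X ✓.
  U = {x24, x25, x26}: f^{-1}(U) = {k} ∈ τ_X ✓.
  U = {x23, x24, x25, x26}: f^{-1}(U) = {j, k} ∈ τ_X ✓.
Every preimage lies in τ_X, so f IS continuous.


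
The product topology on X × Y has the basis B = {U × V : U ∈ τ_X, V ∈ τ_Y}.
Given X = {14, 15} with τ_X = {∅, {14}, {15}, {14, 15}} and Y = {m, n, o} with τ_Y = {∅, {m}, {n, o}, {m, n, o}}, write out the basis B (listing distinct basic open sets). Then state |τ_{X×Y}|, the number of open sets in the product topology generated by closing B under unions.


Basis B = {∅ × ∅, {14} × {m}, {15} × {m}, {14, 15} × {m}, {14} × {n, o}, {15} × {n, o}, {14} × {m, n, o}, {15} × {m, n, o}, {14, 15} × {n, o}, {14, 15} × {m, n, o}}; |τ_{X×Y}| = 16.

Enumerate products U × V with U ∈ τ_X, V ∈ τ_Y (deduplicated):
  ∅ × ∅ = {} (∅)
  {14} × {m} = {(14,m)}
  {15} × {m} = {(15,m)}
  {14, 15} × {m} = {(14,m), (15,m)}
  {14} × {n, o} = {(14,n), (14,o)}
  {15} × {n, o} = {(15,n), (15,o)}
  {14} × {m, n, o} = {(14,m), (14,n), (14,o)}
  {15} × {m, n, o} = {(15,m), (15,n), (15,o)}
  {14, 15} × {n, o} = {(14,n), (14,o), (15,n), (15,o)}
  {14, 15} × {m, n, o} = {(14,m), (14,n), (14,o), (15,m), (15,n), (15,o)}
These 10 distinct sets form the basis B.
Close under arbitrary unions to get τ_{X×Y}; counting gives |τ_{X×Y}| = 16.


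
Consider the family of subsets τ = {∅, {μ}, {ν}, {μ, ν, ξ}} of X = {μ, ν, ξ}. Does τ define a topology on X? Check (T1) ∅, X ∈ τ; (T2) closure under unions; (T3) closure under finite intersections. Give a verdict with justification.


τ is NOT a topology on X.

Axiom (T1): ∅ ∈ τ? Yes; X ∈ τ? Yes.
Axiom (T2/T3): check pairwise unions and intersections of members of τ.
Counterexample for (T2): {μ} ∪ {ν} = {μ, ν} ∉ τ. Therefore τ is NOT a topology.


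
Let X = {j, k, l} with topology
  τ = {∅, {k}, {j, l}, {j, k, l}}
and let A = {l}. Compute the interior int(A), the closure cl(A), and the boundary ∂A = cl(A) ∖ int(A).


int(A) = ∅, cl(A) = {j, l}, ∂A = {j, l}.

Closed sets in (X, τ) are complements of opens:
  closed(X, τ) = {∅, {k}, {j, l}, {j, k, l}}.
int(A) = ⋃ {U ∈ τ : U ⊆ A}. Opens contained in A: ∅.
Taking the union of these: int(A) = ∅.
cl(A) = ⋂ {C closed : A ⊆ C}. Closed sets containing A: {j, l}, {j, k, l}.
Intersecting these: cl(A) = {j, l}.
∂A = cl(A) ∖ int(A) = {j, l} ∖ ∅ = {j, l}.


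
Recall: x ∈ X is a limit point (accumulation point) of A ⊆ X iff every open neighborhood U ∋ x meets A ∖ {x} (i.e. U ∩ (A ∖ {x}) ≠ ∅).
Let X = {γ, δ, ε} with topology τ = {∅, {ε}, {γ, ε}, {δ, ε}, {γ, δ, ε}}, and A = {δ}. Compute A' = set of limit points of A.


A' = ∅

For each x ∈ X, list the open sets U ∈ τ with x ∈ U, then check whether U ∩ (A ∖ {x}) ≠ ∅ for every such U.
  x = γ: open {γ, ε} ∋ x has {γ, ε} ∩ (A ∖ {γ}) = ∅, so x is NOT a limit point.
  x = δ: open {δ, ε} ∋ x has {δ, ε} ∩ (A ∖ {δ}) = ∅, so x is NOT a limit point.
  x = ε: open {ε} ∋ x has {ε} ∩ (A ∖ {ε}) = ∅, so x is NOT a limit point.
Collecting: A' = ∅.


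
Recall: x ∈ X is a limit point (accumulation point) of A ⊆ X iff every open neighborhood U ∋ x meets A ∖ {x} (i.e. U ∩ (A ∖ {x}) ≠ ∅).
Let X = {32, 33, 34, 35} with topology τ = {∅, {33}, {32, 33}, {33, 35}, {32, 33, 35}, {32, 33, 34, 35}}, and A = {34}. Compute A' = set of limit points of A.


A' = ∅

For each x ∈ X, list the open sets U ∈ τ with x ∈ U, then check whether U ∩ (A ∖ {x}) ≠ ∅ for every such U.
  x = 32: open {32, 33} ∋ x has {32, 33} ∩ (A ∖ {32}) = ∅, so x is NOT a limit point.
  x = 33: open {33} ∋ x has {33} ∩ (A ∖ {33}) = ∅, so x is NOT a limit point.
  x = 34: open {32, 33, 34, 35} ∋ x has {32, 33, 34, 35} ∩ (A ∖ {34}) = ∅, so x is NOT a limit point.
  x = 35: open {33, 35} ∋ x has {33, 35} ∩ (A ∖ {35}) = ∅, so x is NOT a limit point.
Collecting: A' = ∅.


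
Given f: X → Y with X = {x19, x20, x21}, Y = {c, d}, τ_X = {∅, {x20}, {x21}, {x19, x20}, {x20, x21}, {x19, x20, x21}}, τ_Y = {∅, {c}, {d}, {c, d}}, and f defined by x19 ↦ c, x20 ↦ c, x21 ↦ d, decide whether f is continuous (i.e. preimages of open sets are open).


f IS continuous.

Compute f^{-1}(U) for each U ∈ τ_Y:
  U = ∅: f^{-1}(U) = ∅ ∈ τ_X ✓.
  U = {c}: f^{-1}(U) = {x19, x20} ∈ τ_X ✓.
  U = {d}: f^{-1}(U) = {x21} ∈ τ_X ✓.
  U = {c, d}: f^{-1}(U) = {x19, x20, x21} ∈ τ_X ✓.
Every preimage lies in τ_X, so f IS continuous.


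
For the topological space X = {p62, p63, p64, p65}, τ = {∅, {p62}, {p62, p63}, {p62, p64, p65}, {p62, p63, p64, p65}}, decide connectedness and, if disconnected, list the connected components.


(X, τ) is connected.

Find clopen sets (U ∈ τ with X ∖ U ∈ τ):
  U = ∅, X ∖ U = {p62, p63, p64, p65} — both open, so U is clopen.
  U = {p62, p63, p64, p65}, X ∖ U = ∅ — both open, so U is clopen.
Only trivial clopens (∅ and X) exist, so (X, τ) is connected.
Compute connected components by grouping points that agree on all clopens:
  component: {p62, p63, p64, p65}


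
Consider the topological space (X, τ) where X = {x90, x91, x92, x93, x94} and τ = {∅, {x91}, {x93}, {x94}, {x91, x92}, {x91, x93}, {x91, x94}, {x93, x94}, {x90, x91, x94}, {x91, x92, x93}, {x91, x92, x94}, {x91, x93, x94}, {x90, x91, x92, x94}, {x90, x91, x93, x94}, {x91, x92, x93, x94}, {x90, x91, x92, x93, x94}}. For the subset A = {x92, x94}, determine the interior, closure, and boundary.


int(A) = {x94}, cl(A) = {x90, x92, x94}, ∂A = {x90, x92}.

Closed sets in (X, τ) are complements of opens:
  closed(X, τ) = {∅, {x90}, {x92}, {x93}, {x90, x92}, {x90, x93}, {x90, x94}, {x92, x93}, {x90, x91, x92}, {x90, x92, x93}, {x90, x92, x94}, {x90, x93, x94}, {x90, x91, x92, x93}, {x90, x91, x92, x94}, {x90, x92, x93, x94}, {x90, x91, x92, x93, x94}}.
int(A) = ⋃ {U ∈ τ : U ⊆ A}. Opens contained in A: ∅, {x94}.
Taking the union of these: int(A) = {x94}.
cl(A) = ⋂ {C closed : A ⊆ C}. Closed sets containing A: {x90, x92, x94}, {x90, x91, x92, x94}, {x90, x92, x93, x94}, {x90, x91, x92, x93, x94}.
Intersecting these: cl(A) = {x90, x92, x94}.
∂A = cl(A) ∖ int(A) = {x90, x92, x94} ∖ {x94} = {x90, x92}.


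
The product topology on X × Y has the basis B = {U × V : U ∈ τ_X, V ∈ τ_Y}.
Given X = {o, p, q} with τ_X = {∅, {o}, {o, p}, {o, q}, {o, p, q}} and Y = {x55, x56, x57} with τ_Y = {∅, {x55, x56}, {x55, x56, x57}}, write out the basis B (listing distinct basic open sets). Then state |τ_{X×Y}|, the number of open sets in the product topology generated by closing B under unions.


Basis B = {∅ × ∅, {o} × {x55, x56}, {o} × {x55, x56, x57}, {o, p} × {x55, x56}, {o, q} × {x55, x56}, {o, p} × {x55, x56, x57}, {o, q} × {x55, x56, x57}, {o, p, q} × {x55, x56}, {o, p, q} × {x55, x56, x57}}; |τ_{X×Y}| = 14.

Enumerate products U × V with U ∈ τ_X, V ∈ τ_Y (deduplicated):
  ∅ × ∅ = {} (∅)
  {o} × {x55, x56} = {(o,x55), (o,x56)}
  {o} × {x55, x56, x57} = {(o,x55), (o,x56), (o,x57)}
  {o, p} × {x55, x56} = {(o,x55), (o,x56), (p,x55), (p,x56)}
  {o, q} × {x55, x56} = {(o,x55), (o,x56), (q,x55), (q,x56)}
  {o, p} × {x55, x56, x57} = {(o,x55), (o,x56), (o,x57), (p,x55), (p,x56), (p,x57)}
  {o, q} × {x55, x56, x57} = {(o,x55), (o,x56), (o,x57), (q,x55), (q,x56), (q,x57)}
  {o, p, q} × {x55, x56} = {(o,x55), (o,x56), (p,x55), (p,x56), (q,x55), (q,x56)}
  {o, p, q} × {x55, x56, x57} = {(o,x55), (o,x56), (o,x57), (p,x55), (p,x56), (p,x57), (q,x55), (q,x56), (q,x57)}
These 9 distinct sets form the basis B.
Close under arbitrary unions to get τ_{X×Y}; counting gives |τ_{X×Y}| = 14.


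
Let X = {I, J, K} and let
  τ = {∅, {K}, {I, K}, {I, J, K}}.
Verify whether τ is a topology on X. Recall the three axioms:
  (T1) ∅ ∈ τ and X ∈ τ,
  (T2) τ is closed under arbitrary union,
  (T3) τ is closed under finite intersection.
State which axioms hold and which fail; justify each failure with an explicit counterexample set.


τ IS a topology on X.

Axiom (T1): ∅ ∈ τ? Yes; X ∈ τ? Yes.
Axiom (T2/T3): check pairwise unions and intersections of members of τ.
All pairwise intersections and unions checked — each lies in τ. Therefore τ satisfies (T1), (T2), (T3): it IS a topology on X.


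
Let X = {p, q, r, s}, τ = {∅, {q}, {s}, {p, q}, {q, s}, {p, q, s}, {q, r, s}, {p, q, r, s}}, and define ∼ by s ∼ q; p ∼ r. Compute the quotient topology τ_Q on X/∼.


X/∼ = {[p=r], [q=s]}; |τ_Q| = 3.

Equivalence classes: [p=r], [q=s].
Quotient map π: X → X/∼ sends p ↦ [p=r], q ↦ [q=s], r ↦ [p=r], s ↦ [q=s].
For each subset V ⊆ X/∼, compute π^{-1}(V) ⊆ X and check whether π^{-1}(V) ∈ τ. V is open in τ_Q iff π^{-1}(V) ∈ τ.
  V = {}: π^{-1}(V) = ∅ ∈ τ ✓.
  V = {[p=r]}: π^{-1}(V) = {p, r} ∉ τ ✗.
  V = {[q=s]}: π^{-1}(V) = {q, s} ∈ τ ✓.
  V = {[p=r], [q=s]}: π^{-1}(V) = {p, q, r, s} ∈ τ ✓.
Open sets in the quotient: τ_Q = {{}, {[q=s]}, {[p=r], [q=s]}} (3 elements).


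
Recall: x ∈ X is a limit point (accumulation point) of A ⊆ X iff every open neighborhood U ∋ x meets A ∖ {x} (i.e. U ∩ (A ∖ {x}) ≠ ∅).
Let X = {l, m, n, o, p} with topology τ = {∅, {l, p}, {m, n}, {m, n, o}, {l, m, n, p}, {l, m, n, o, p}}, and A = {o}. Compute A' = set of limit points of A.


A' = ∅

For each x ∈ X, list the open sets U ∈ τ with x ∈ U, then check whether U ∩ (A ∖ {x}) ≠ ∅ for every such U.
  x = l: open {l, p} ∋ x has {l, p} ∩ (A ∖ {l}) = ∅, so x is NOT a limit point.
  x = m: open {m, n} ∋ x has {m, n} ∩ (A ∖ {m}) = ∅, so x is NOT a limit point.
  x = n: open {m, n} ∋ x has {m, n} ∩ (A ∖ {n}) = ∅, so x is NOT a limit point.
  x = o: open {m, n, o} ∋ x has {m, n, o} ∩ (A ∖ {o}) = ∅, so x is NOT a limit point.
  x = p: open {l, p} ∋ x has {l, p} ∩ (A ∖ {p}) = ∅, so x is NOT a limit point.
Collecting: A' = ∅.


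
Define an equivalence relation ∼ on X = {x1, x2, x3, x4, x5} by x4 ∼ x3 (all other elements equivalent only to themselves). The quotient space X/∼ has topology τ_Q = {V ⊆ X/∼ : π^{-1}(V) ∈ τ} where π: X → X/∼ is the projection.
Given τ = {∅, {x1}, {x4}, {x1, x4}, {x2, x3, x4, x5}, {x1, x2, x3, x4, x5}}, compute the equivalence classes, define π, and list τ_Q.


X/∼ = {[x1], [x2], [x3=x4], [x5]}; |τ_Q| = 4.

Equivalence classes: [x1], [x2], [x3=x4], [x5].
Quotient map π: X → X/∼ sends x1 ↦ [x1], x2 ↦ [x2], x3 ↦ [x3=x4], x4 ↦ [x3=x4], x5 ↦ [x5].
For each subset V ⊆ X/∼, compute π^{-1}(V) ⊆ X and check whether π^{-1}(V) ∈ τ. V is open in τ_Q iff π^{-1}(V) ∈ τ.
  V = {}: π^{-1}(V) = ∅ ∈ τ ✓.
  V = {[x1]}: π^{-1}(V) = {x1} ∈ τ ✓.
  V = {[x2]}: π^{-1}(V) = {x2} ∉ τ ✗.
  V = {[x1], [x2]}: π^{-1}(V) = {x1, x2} ∉ τ ✗.
  V = {[x3=x4]}: π^{-1}(V) = {x3, x4} ∉ τ ✗.
  V = {[x1], [x3=x4]}: π^{-1}(V) = {x1, x3, x4} ∉ τ ✗.
  V = {[x2], [x3=x4]}: π^{-1}(V) = {x2, x3, x4} ∉ τ ✗.
  V = {[x1], [x2], [x3=x4]}: π^{-1}(V) = {x1, x2, x3, x4} ∉ τ ✗.
  V = {[x5]}: π^{-1}(V) = {x5} ∉ τ ✗.
  V = {[x1], [x5]}: π^{-1}(V) = {x1, x5} ∉ τ ✗.
  V = {[x2], [x5]}: π^{-1}(V) = {x2, x5} ∉ τ ✗.
  V = {[x1], [x2], [x5]}: π^{-1}(V) = {x1, x2, x5} ∉ τ ✗.
  V = {[x3=x4], [x5]}: π^{-1}(V) = {x3, x4, x5} ∉ τ ✗.
  V = {[x1], [x3=x4], [x5]}: π^{-1}(V) = {x1, x3, x4, x5} ∉ τ ✗.
  V = {[x2], [x3=x4], [x5]}: π^{-1}(V) = {x2, x3, x4, x5} ∈ τ ✓.
  V = {[x1], [x2], [x3=x4], [x5]}: π^{-1}(V) = {x1, x2, x3, x4, x5} ∈ τ ✓.
Open sets in the quotient: τ_Q = {{}, {[x1]}, {[x2], [x3=x4], [x5]}, {[x1], [x2], [x3=x4], [x5]}} (4 elements).


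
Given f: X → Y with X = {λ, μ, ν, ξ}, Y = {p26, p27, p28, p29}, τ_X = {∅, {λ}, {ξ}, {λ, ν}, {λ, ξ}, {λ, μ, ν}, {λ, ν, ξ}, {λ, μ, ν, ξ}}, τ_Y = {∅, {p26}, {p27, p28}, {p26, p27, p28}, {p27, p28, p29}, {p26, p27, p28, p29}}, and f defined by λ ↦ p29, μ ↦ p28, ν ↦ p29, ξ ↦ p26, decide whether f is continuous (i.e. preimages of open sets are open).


f is NOT continuous.

Compute f^{-1}(U) for each U ∈ τ_Y:
  U = ∅: f^{-1}(U) = ∅ ∈ τ_X ✓.
  U = {p26}: f^{-1}(U) = {ξ} ∈ τ_X ✓.
  U = {p27, p28}: f^{-1}(U) = {μ} ∉ τ_X ✗.
  U = {p26, p27, p28}: f^{-1}(U) = {μ, ξ} ∉ τ_X ✗.
  U = {p27, p28, p29}: f^{-1}(U) = {λ, μ, ν} ∈ τ_X ✓.
  U = {p26, p27, p28, p29}: f^{-1}(U) = {λ, μ, ν, ξ} ∈ τ_X ✓.
Found U = {p27, p28} with f^{-1}(U) = {μ} not in τ_X. Therefore f is NOT continuous.


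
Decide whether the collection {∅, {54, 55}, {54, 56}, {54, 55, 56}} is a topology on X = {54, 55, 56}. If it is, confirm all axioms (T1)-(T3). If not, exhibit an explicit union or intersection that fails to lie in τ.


τ is NOT a topology on X.

Axiom (T1): ∅ ∈ τ? Yes; X ∈ τ? Yes.
Axiom (T2/T3): check pairwise unions and intersections of members of τ.
Counterexample for (T3): {54, 55} ∩ {54, 56} = {54} ∉ τ. Therefore τ is NOT a topology.


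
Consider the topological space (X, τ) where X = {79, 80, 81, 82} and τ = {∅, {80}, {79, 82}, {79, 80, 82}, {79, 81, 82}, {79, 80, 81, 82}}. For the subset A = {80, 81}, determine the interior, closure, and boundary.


int(A) = {80}, cl(A) = {80, 81}, ∂A = {81}.

Closed sets in (X, τ) are complements of opens:
  closed(X, τ) = {∅, {80}, {81}, {80, 81}, {79, 81, 82}, {79, 80, 81, 82}}.
int(A) = ⋃ {U ∈ τ : U ⊆ A}. Opens contained in A: ∅, {80}.
Taking the union of these: int(A) = {80}.
cl(A) = ⋂ {C closed : A ⊆ C}. Closed sets containing A: {80, 81}, {79, 80, 81, 82}.
Intersecting these: cl(A) = {80, 81}.
∂A = cl(A) ∖ int(A) = {80, 81} ∖ {80} = {81}.


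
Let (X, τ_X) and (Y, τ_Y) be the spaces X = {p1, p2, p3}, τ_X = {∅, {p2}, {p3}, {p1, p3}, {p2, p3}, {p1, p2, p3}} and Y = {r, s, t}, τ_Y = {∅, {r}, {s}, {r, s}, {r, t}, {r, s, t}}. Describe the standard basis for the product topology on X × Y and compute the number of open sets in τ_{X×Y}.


Basis B = {∅ × ∅, {p2} × {r}, {p2} × {s}, {p3} × {r}, {p3} × {s}, {p1, p3} × {r}, {p1, p3} × {s}, {p2} × {r, s}, {p2} × {r, t}, {p2, p3} × {r}, {p2, p3} × {s}, {p3} × {r, s}, {p3} × {r, t}, {p1, p2, p3} × {r}, {p1, p2, p3} × {s}, {p2} × {r, s, t}, {p3} × {r, s, t}, {p1, p3} × {r, s}, {p1, p3} × {r, t}, {p2, p3} × {r, s}, {p2, p3} × {r, t}, {p1, p3} × {r, s, t}, {p1, p2, p3} × {r, s}, {p1, p2, p3} × {r, t}, {p2, p3} × {r, s, t}, {p1, p2, p3} × {r, s, t}}; |τ_{X×Y}| = 108.

Enumerate products U × V with U ∈ τ_X, V ∈ τ_Y (deduplicated):
  ∅ × ∅ = {} (∅)
  {p2} × {r} = {(p2,r)}
  {p2} × {s} = {(p2,s)}
  {p3} × {r} = {(p3,r)}
  {p3} × {s} = {(p3,s)}
  {p1, p3} × {r} = {(p1,r), (p3,r)}
  {p1, p3} × {s} = {(p1,s), (p3,s)}
  {p2} × {r, s} = {(p2,r), (p2,s)}
  {p2} × {r, t} = {(p2,r), (p2,t)}
  {p2, p3} × {r} = {(p2,r), (p3,r)}
  {p2, p3} × {s} = {(p2,s), (p3,s)}
  {p3} × {r, s} = {(p3,r), (p3,s)}
  {p3} × {r, t} = {(p3,r), (p3,t)}
  {p1, p2, p3} × {r} = {(p1,r), (p2,r), (p3,r)}
  {p1, p2, p3} × {s} = {(p1,s), (p2,s), (p3,s)}
  {p2} × {r, s, t} = {(p2,r), (p2,s), (p2,t)}
  {p3} × {r, s, t} = {(p3,r), (p3,s), (p3,t)}
  {p1, p3} × {r, s} = {(p1,r), (p1,s), (p3,r), (p3,s)}
  {p1, p3} × {r, t} = {(p1,r), (p1,t), (p3,r), (p3,t)}
  {p2, p3} × {r, s} = {(p2,r), (p2,s), (p3,r), (p3,s)}
  {p2, p3} × {r, t} = {(p2,r), (p2,t), (p3,r), (p3,t)}
  {p1, p3} × {r, s, t} = {(p1,r), (p1,s), (p1,t), (p3,r), (p3,s), (p3,t)}
  {p1, p2, p3} × {r, s} = {(p1,r), (p1,s), (p2,r), (p2,s), (p3,r), (p3,s)}
  {p1, p2, p3} × {r, t} = {(p1,r), (p1,t), (p2,r), (p2,t), (p3,r), (p3,t)}
  {p2, p3} × {r, s, t} = {(p2,r), (p2,s), (p2,t), (p3,r), (p3,s), (p3,t)}
  {p1, p2, p3} × {r, s, t} = {(p1,r), (p1,s), (p1,t), (p2,r), (p2,s), (p2,t), (p3,r), (p3,s), (p3,t)}
These 26 distinct sets form the basis B.
Close under arbitrary unions to get τ_{X×Y}; counting gives |τ_{X×Y}| = 108.


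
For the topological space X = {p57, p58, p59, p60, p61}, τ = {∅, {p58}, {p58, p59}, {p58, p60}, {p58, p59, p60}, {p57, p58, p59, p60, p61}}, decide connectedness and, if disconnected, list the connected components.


(X, τ) is connected.

Find clopen sets (U ∈ τ with X ∖ U ∈ τ):
  U = ∅, X ∖ U = {p57, p58, p59, p60, p61} — both open, so U is clopen.
  U = {p57, p58, p59, p60, p61}, X ∖ U = ∅ — both open, so U is clopen.
Only trivial clopens (∅ and X) exist, so (X, τ) is connected.
Compute connected components by grouping points that agree on all clopens:
  component: {p57, p58, p59, p60, p61}


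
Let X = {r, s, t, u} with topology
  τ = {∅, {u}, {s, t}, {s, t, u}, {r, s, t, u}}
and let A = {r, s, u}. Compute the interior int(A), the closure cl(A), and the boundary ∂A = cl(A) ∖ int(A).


int(A) = {u}, cl(A) = {r, s, t, u}, ∂A = {r, s, t}.

Closed sets in (X, τ) are complements of opens:
  closed(X, τ) = {∅, {r}, {r, u}, {r, s, t}, {r, s, t, u}}.
int(A) = ⋃ {U ∈ τ : U ⊆ A}. Opens contained in A: ∅, {u}.
Taking the union of these: int(A) = {u}.
cl(A) = ⋂ {C closed : A ⊆ C}. Closed sets containing A: {r, s, t, u}.
Intersecting these: cl(A) = {r, s, t, u}.
∂A = cl(A) ∖ int(A) = {r, s, t, u} ∖ {u} = {r, s, t}.
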